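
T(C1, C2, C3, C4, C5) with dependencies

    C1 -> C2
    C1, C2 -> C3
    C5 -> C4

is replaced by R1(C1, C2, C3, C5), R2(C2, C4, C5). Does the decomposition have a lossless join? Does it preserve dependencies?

Lossless test: (C2, C5)⁺ = {C2, C4, C5}, which contains all of one fragment — lossless.
Dependency preservation: every FD's attributes lie within a single fragment, so each can be enforced locally — preserved.

lossless and dependency-preserving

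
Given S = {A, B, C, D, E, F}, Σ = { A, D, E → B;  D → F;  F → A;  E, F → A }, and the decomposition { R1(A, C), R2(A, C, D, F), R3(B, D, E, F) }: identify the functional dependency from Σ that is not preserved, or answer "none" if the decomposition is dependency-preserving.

none

A, D, E → B: restricted closure across fragments reaches B.
D → F lies within R2.
F → A lies within R2.
E, F → A: restricted closure across fragments reaches A.
Every dependency is enforceable on the fragments, so the decomposition is dependency-preserving.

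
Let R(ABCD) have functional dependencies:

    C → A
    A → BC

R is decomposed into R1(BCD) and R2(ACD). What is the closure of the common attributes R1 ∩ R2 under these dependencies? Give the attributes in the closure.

ABCD

R1 ∩ R2 = {CD}.
C → A applies, adding A
A → BC applies, adding B
Closure: {ABCD}.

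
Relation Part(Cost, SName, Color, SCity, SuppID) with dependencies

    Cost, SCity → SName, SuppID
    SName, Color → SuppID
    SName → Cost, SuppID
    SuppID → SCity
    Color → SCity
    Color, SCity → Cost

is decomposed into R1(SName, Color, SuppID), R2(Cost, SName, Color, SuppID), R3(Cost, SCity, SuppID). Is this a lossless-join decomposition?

Yes

Chase test. Columns are Cost, SName, Color, SCity, SuppID; row i has aⱼ where attribute j ∈ Ri, else bᵢⱼ.
Initial tableau (one row per fragment):
  row 1: b11 a2 a3 b14 a5
  row 2: a1 a2 a3 b24 a5
  row 3: a1 b32 b33 a4 a5
Rows 1 and 2 agree on SName; apply SName→Cost, SuppID and equate their Cost, SuppID entries.
Rows 1 and 2 agree on SuppID; apply SuppID→SCity and equate their SCity entries.
Rows 1 and 3 agree on SuppID; apply SuppID→SCity and equate their SCity entries.
Rows 1 and 3 agree on Cost, SCity; apply Cost, SCity→SName, SuppID and equate their SName, SuppID entries.
Row 1 is now all distinguished symbols — the join is lossless.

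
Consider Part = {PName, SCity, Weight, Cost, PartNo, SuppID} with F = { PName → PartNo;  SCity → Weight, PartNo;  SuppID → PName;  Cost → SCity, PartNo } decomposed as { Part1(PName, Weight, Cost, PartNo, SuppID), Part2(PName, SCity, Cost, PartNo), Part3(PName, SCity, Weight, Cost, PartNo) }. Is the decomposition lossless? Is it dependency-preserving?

Lossless test (chase): Rows 2 and 3 agree on SCity; apply SCity→Weight, PartNo and equate their Weight, PartNo entries. Rows 1 and 2 agree on Cost; apply Cost→SCity, PartNo and equate their SCity, PartNo entries. Row 1 is now all distinguished symbols — the join is lossless.
Dependency preservation: every FD's attributes lie within a single fragment, so each can be enforced locally — preserved.

lossless and dependency-preserving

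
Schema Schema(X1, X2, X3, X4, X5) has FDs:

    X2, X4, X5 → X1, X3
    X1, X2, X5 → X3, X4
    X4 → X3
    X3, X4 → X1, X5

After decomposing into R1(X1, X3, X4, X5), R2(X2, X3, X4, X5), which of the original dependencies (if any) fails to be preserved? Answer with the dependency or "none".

X1, X2, X5 → X3, X4

Check X1, X2, X5 → X3, X4: no single fragment contains all of {X1, X2, X3, X4, X5}, and the restricted closure of {X1, X2, X5} across the fragments never reaches {X3, X4}.
X2, X4, X5 → X1, X3 is preserved.
X4 → X3 is preserved.
X3, X4 → X1, X5 is preserved.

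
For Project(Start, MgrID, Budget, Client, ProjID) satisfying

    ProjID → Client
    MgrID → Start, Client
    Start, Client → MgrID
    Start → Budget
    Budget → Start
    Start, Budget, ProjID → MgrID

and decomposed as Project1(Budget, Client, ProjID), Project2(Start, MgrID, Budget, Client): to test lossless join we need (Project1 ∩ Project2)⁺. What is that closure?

Start, MgrID, Budget, Client

Project1 ∩ Project2 = {Budget, Client}.
Budget → Start applies, adding Start
Start, Client → MgrID applies, adding MgrID
Closure: {Start, MgrID, Budget, Client}.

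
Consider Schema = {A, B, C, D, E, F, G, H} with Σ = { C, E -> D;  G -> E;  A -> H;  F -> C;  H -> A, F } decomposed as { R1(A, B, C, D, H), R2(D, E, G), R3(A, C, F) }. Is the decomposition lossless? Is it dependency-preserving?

lossy and not dependency-preserving

Lossless test (chase): Rows 1 and 3 agree on A; apply A→H and equate their H entries. Rows 1 and 3 agree on H; apply H→A, F and equate their A, F entries. No row becomes fully distinguished — the join is lossy.
Dependency preservation: the restricted closure of {C, E} across the fragments never reaches {D}, so C, E → D cannot be enforced without a join — not preserved.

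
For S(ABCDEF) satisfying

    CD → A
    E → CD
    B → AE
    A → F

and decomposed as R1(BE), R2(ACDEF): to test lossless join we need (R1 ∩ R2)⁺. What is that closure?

R1 ∩ R2 = {E}.
E → CD applies, adding CD
CD → A applies, adding A
A → F applies, adding F
Closure: {ACDEF}.

ACDEF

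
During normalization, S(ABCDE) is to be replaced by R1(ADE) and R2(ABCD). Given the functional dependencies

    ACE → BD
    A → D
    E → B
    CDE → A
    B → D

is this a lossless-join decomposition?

Common attributes: R1 ∩ R2 = {AD}.
No dependency enlarges {AD}, so (AD)⁺ = {AD}.
The closure contains neither all of R1 = {ADE} nor all of R2 = {ABCD}, so the common attributes are not a superkey of either fragment. The join is lossy.

No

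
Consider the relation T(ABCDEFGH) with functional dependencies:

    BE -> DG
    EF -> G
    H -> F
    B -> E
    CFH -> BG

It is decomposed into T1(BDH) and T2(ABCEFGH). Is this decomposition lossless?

Common attributes: T1 ∩ T2 = {BH}.
Closure of {BH}: H → F applies, adding F; B → E applies, adding E; BE → DG applies, adding DG. So (BH)⁺ = {BDEFGH}.
This closure contains every attribute of T1, so T1 ∩ T2 → T1. The join is lossless.

Yes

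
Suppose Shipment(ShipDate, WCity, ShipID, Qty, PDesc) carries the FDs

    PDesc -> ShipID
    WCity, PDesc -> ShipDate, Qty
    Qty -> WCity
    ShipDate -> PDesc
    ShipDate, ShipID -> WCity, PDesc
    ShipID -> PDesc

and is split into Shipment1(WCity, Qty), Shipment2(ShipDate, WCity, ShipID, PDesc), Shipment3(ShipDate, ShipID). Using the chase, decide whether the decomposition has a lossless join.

No

Chase test. Columns are ShipDate, WCity, ShipID, Qty, PDesc; row i has aⱼ where attribute j ∈ Shipmenti, else bᵢⱼ.
Initial tableau (one row per fragment):
  row 1: b11 a2 b13 a4 b15
  row 2: a1 a2 a3 b24 a5
  row 3: a1 b32 a3 b34 b35
Rows 2 and 3 agree on ShipDate; apply ShipDate→PDesc and equate their PDesc entries.
Rows 2 and 3 agree on ShipDate, ShipID; apply ShipDate, ShipID→WCity, PDesc and equate their WCity, PDesc entries.
Rows 2 and 3 agree on WCity, PDesc; apply WCity, PDesc→ShipDate, Qty and equate their ShipDate, Qty entries.
No row becomes fully distinguished — the join is lossy.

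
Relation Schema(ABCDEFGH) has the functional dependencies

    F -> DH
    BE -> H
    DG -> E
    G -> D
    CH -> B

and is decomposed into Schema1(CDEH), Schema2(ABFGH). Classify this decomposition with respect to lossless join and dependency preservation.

lossy and not dependency-preserving

Lossless test: (H)⁺ = {H}, which is a superkey of neither fragment — lossy.
Dependency preservation: the restricted closure of {F} across the fragments never reaches {DH}, so F → DH cannot be enforced without a join — not preserved.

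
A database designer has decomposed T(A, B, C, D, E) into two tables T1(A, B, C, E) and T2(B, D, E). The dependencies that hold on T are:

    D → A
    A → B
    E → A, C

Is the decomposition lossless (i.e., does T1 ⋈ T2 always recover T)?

Common attributes: T1 ∩ T2 = {B, E}.
Closure of {B, E}: E → A, C applies, adding A, C. So (B, E)⁺ = {A, B, C, E}.
This closure contains every attribute of T1, so T1 ∩ T2 → T1. The join is lossless.

Yes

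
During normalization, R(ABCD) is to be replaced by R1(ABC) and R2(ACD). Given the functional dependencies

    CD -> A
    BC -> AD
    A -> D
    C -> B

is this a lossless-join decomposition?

Yes

Common attributes: R1 ∩ R2 = {AC}.
Closure of {AC}: A → D applies, adding D; C → B applies, adding B. So (AC)⁺ = {ABCD}.
This closure contains every attribute of R1, so R1 ∩ R2 → R1. The join is lossless.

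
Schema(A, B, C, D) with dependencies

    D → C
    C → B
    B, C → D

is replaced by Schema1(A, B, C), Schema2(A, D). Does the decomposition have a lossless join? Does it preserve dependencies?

Lossless test: (A)⁺ = {A}, which is a superkey of neither fragment — lossy.
Dependency preservation: the restricted closure of {D} across the fragments never reaches {C}, so D → C cannot be enforced without a join — not preserved.

lossy and not dependency-preserving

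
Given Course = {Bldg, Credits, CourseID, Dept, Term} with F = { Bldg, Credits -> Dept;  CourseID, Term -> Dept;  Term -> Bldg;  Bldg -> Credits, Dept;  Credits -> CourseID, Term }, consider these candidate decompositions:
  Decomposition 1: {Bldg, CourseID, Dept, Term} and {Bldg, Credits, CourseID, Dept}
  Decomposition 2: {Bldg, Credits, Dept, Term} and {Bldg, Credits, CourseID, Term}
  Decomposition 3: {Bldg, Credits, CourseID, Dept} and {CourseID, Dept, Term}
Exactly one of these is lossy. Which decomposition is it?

Decomposition 3

Decomposition 1: common = {Bldg, CourseID, Dept}, closure = {Bldg, Credits, CourseID, Dept, Term} → lossless.
Decomposition 2: common = {Bldg, Credits, Term}, closure = {Bldg, Credits, CourseID, Dept, Term} → lossless.
Decomposition 3: common = {CourseID, Dept}, closure = {CourseID, Dept} → lossy.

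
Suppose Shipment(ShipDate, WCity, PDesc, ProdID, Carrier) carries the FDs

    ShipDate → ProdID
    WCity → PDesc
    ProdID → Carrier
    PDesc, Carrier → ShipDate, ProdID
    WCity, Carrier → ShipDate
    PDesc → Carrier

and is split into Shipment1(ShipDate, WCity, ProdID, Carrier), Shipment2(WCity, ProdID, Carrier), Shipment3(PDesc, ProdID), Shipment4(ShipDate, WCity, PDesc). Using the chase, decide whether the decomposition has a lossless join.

Yes

Chase test. Columns are ShipDate, WCity, PDesc, ProdID, Carrier; row i has aⱼ where attribute j ∈ Shipmenti, else bᵢⱼ.
Initial tableau (one row per fragment):
  row 1: a1 a2 b13 a4 a5
  row 2: b21 a2 b23 a4 a5
  row 3: b31 b32 a3 a4 b35
  row 4: a1 a2 a3 b44 b45
Rows 1 and 4 agree on ShipDate; apply ShipDate→ProdID and equate their ProdID entries.
Rows 1 and 2 agree on WCity; apply WCity→PDesc and equate their PDesc entries.
Rows 1 and 4 agree on WCity; apply WCity→PDesc and equate their PDesc entries.
Rows 1 and 3 agree on ProdID; apply ProdID→Carrier and equate their Carrier entries.
Rows 1 and 4 agree on ProdID; apply ProdID→Carrier and equate their Carrier entries.
Rows 1 and 2 agree on PDesc, Carrier; apply PDesc, Carrier→ShipDate, ProdID and equate their ShipDate, ProdID entries.
Rows 1 and 3 agree on PDesc, Carrier; apply PDesc, Carrier→ShipDate, ProdID and equate their ShipDate, ProdID entries.
Row 1 is now all distinguished symbols — the join is lossless.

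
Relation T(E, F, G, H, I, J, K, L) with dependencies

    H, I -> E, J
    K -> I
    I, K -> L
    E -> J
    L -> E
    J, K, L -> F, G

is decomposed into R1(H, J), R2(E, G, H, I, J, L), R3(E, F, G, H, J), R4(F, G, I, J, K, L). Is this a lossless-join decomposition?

Chase test. Columns are E, F, G, H, I, J, K, L; row i has aⱼ where attribute j ∈ Ri, else bᵢⱼ.
Initial tableau (one row per fragment):
  row 1: b11 b12 b13 a4 b15 a6 b17 b18
  row 2: a1 b22 a3 a4 a5 a6 b27 a8
  row 3: a1 a2 a3 a4 b35 a6 b37 b38
  row 4: b41 a2 a3 b44 a5 a6 a7 a8
Rows 2 and 4 agree on L; apply L→E and equate their E entries.
No row becomes fully distinguished — the join is lossy.

No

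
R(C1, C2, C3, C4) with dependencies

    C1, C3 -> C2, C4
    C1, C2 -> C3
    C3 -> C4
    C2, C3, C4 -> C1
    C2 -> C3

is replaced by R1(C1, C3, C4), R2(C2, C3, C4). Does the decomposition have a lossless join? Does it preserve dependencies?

lossy and not dependency-preserving

Lossless test: (C3, C4)⁺ = {C3, C4}, which is a superkey of neither fragment — lossy.
Dependency preservation: the restricted closure of {C1, C3} across the fragments never reaches {C2, C4}, so C1, C3 → C2, C4 cannot be enforced without a join — not preserved.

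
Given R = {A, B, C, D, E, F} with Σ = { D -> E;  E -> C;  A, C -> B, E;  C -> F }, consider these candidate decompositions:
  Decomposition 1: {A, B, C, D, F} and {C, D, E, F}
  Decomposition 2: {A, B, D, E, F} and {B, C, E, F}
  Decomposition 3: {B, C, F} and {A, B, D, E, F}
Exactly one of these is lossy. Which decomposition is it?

Decomposition 1: common = {C, D, F}, closure = {C, D, E, F} → lossless.
Decomposition 2: common = {B, E, F}, closure = {B, C, E, F} → lossless.
Decomposition 3: common = {B, F}, closure = {B, F} → lossy.

Decomposition 3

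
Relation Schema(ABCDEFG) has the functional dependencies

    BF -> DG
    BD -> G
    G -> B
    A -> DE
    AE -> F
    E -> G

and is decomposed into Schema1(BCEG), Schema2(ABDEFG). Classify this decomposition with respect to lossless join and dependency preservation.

Lossless test: (BEG)⁺ = {BEG}, which is a superkey of neither fragment — lossy.
Dependency preservation: every FD's attributes lie within a single fragment, so each can be enforced locally — preserved.

lossy but dependency-preserving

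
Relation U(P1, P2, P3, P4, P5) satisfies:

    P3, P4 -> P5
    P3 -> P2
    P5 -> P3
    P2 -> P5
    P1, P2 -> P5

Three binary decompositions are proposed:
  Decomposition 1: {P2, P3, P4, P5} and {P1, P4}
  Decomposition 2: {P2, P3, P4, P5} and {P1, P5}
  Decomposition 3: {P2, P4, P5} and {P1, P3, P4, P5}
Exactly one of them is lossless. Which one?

Decomposition 3

Decomposition 1: common = {P4}, closure = {P4} → lossy.
Decomposition 2: common = {P5}, closure = {P2, P3, P5} → lossy.
Decomposition 3: common = {P4, P5}, closure = {P2, P3, P4, P5} → lossless.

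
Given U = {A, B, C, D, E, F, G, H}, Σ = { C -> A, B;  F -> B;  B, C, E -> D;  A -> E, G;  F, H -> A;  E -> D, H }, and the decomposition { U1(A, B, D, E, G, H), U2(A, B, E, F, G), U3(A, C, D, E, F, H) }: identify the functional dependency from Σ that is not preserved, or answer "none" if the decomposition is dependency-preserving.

Check C → A, B: no single fragment contains all of {A, B, C}, and the restricted closure of {C} across the fragments never reaches {A, B}.
F → B is preserved.
B, C, E → D is preserved.
A → E, G is preserved.
F, H → A is preserved.
E → D, H is preserved.

C -> A, B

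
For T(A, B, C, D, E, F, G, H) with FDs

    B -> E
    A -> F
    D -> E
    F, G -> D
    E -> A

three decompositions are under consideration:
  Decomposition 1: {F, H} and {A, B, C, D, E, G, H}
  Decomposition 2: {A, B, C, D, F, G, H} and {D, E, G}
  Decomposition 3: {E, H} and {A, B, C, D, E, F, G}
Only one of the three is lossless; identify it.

Decomposition 1: common = {H}, closure = {H} → lossy.
Decomposition 2: common = {D, G}, closure = {A, D, E, F, G} → lossless.
Decomposition 3: common = {E}, closure = {A, E, F} → lossy.

Decomposition 2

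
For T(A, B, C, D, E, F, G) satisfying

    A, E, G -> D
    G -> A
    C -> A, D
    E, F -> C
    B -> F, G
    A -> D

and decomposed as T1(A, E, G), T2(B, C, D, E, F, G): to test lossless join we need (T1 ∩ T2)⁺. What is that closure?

T1 ∩ T2 = {E, G}.
G → A applies, adding A
A → D applies, adding D
Closure: {A, D, E, G}.

A, D, E, G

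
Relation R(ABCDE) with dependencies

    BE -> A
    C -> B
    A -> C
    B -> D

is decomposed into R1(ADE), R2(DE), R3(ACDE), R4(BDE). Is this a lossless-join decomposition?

No

Chase test. Columns are ABCDE; row i has aⱼ where attribute j ∈ Ri, else bᵢⱼ.
Initial tableau (one row per fragment):
  row 1: a1 b12 b13 a4 a5
  row 2: b21 b22 b23 a4 a5
  row 3: a1 b32 a3 a4 a5
  row 4: b41 a2 b43 a4 a5
Rows 1 and 3 agree on A; apply A→C and equate their C entries.
Rows 1 and 3 agree on C; apply C→B and equate their B entries.
No row becomes fully distinguished — the join is lossy.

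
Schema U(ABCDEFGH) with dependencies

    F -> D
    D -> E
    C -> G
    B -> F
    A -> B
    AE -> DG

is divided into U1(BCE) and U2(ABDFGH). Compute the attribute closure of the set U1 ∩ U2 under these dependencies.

U1 ∩ U2 = {B}.
B → F applies, adding F
F → D applies, adding D
D → E applies, adding E
Closure: {BDEF}.

BDEF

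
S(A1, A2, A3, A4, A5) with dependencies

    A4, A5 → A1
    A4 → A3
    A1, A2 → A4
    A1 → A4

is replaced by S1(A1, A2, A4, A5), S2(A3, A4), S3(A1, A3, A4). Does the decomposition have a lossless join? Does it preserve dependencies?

Lossless test (chase): Rows 1 and 2 agree on A4; apply A4→A3 and equate their A3 entries. Row 1 is now all distinguished symbols — the join is lossless.
Dependency preservation: every FD's attributes lie within a single fragment, so each can be enforced locally — preserved.

lossless and dependency-preserving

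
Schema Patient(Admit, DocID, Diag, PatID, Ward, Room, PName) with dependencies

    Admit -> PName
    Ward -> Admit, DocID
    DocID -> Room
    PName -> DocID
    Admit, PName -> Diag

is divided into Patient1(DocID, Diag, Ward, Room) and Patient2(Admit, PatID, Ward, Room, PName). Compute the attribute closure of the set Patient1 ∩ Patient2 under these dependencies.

Patient1 ∩ Patient2 = {Ward, Room}.
Ward → Admit, DocID applies, adding Admit, DocID
Admit → PName applies, adding PName
Admit, PName → Diag applies, adding Diag
Closure: {Admit, DocID, Diag, Ward, Room, PName}.

Admit, DocID, Diag, Ward, Room, PName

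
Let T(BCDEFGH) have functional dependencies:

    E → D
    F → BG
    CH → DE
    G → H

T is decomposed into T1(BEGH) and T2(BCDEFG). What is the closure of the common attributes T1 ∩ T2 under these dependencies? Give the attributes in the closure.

T1 ∩ T2 = {BEG}.
E → D applies, adding D
G → H applies, adding H
Closure: {BDEGH}.

BDEGH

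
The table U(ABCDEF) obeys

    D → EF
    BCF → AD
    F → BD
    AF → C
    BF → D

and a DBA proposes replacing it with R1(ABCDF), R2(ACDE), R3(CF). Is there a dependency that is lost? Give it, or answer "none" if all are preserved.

none

D → EF: restricted closure across fragments reaches EF.
BCF → AD lies within R1.
F → BD lies within R1.
AF → C lies within R1.
BF → D lies within R1.
Every dependency is enforceable on the fragments, so the decomposition is dependency-preserving.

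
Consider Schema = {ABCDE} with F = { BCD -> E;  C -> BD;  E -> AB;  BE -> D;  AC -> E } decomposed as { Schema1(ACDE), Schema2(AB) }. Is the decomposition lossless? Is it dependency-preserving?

Lossless test: (A)⁺ = {A}, which is a superkey of neither fragment — lossy.
Dependency preservation: the restricted closure of {C} across the fragments never reaches {BD}, so C → BD cannot be enforced without a join — not preserved.

lossy and not dependency-preserving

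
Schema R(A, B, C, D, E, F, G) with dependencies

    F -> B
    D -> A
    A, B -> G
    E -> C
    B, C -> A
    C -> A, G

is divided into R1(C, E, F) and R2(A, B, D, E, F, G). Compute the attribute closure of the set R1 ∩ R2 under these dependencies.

A, B, C, E, F, G

R1 ∩ R2 = {E, F}.
F → B applies, adding B
E → C applies, adding C
B, C → A applies, adding A
C → A, G applies, adding G
Closure: {A, B, C, E, F, G}.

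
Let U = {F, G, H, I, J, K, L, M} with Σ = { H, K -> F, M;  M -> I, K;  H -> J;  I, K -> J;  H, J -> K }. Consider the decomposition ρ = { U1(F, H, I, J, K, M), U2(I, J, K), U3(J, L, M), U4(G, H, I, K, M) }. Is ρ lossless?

No

Chase test. Columns are F, G, H, I, J, K, L, M; row i has aⱼ where attribute j ∈ Ui, else bᵢⱼ.
Initial tableau (one row per fragment):
  row 1: a1 b12 a3 a4 a5 a6 b17 a8
  row 2: b21 b22 b23 a4 a5 a6 b27 b28
  row 3: b31 b32 b33 b34 a5 b36 a7 a8
  row 4: b41 a2 a3 a4 b45 a6 b47 a8
Rows 1 and 4 agree on H, K; apply H, K→F, M and equate their F, M entries.
Rows 1 and 3 agree on M; apply M→I, K and equate their I, K entries.
Rows 1 and 4 agree on H; apply H→J and equate their J entries.
No row becomes fully distinguished — the join is lossy.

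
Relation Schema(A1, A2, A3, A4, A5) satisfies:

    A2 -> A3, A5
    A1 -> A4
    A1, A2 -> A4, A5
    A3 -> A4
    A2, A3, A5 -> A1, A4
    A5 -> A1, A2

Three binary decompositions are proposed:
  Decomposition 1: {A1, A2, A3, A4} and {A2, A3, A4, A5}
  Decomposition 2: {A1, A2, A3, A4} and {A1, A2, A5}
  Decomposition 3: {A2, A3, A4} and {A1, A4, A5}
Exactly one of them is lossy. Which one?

Decomposition 3

Decomposition 1: common = {A2, A3, A4}, closure = {A1, A2, A3, A4, A5} → lossless.
Decomposition 2: common = {A1, A2}, closure = {A1, A2, A3, A4, A5} → lossless.
Decomposition 3: common = {A4}, closure = {A4} → lossy.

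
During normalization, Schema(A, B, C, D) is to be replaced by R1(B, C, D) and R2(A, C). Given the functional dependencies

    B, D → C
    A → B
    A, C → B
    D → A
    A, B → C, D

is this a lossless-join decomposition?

Common attributes: R1 ∩ R2 = {C}.
No dependency enlarges {C}, so (C)⁺ = {C}.
The closure contains neither all of R1 = {B, C, D} nor all of R2 = {A, C}, so the common attributes are not a superkey of either fragment. The join is lossy.

No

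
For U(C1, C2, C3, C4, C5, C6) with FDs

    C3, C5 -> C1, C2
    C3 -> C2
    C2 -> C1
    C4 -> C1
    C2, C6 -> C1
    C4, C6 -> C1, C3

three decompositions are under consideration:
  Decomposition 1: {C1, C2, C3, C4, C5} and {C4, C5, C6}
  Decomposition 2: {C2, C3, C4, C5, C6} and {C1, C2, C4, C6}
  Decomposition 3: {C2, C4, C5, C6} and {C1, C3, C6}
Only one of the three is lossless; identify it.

Decomposition 1: common = {C4, C5}, closure = {C1, C4, C5} → lossy.
Decomposition 2: common = {C2, C4, C6}, closure = {C1, C2, C3, C4, C6} → lossless.
Decomposition 3: common = {C6}, closure = {C6} → lossy.

Decomposition 2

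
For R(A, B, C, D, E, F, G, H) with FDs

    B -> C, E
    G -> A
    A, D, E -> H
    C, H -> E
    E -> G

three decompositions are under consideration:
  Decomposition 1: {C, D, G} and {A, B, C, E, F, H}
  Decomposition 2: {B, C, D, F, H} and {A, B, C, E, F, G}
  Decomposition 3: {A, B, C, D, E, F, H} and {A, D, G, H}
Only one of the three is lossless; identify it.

Decomposition 1: common = {C}, closure = {C} → lossy.
Decomposition 2: common = {B, C, F}, closure = {A, B, C, E, F, G} → lossless.
Decomposition 3: common = {A, D, H}, closure = {A, D, H} → lossy.

Decomposition 2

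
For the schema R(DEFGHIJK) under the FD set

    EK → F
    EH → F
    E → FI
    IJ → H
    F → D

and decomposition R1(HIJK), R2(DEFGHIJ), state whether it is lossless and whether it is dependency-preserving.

Lossless test: (HIJ)⁺ = {HIJ}, which is a superkey of neither fragment — lossy.
Dependency preservation: EK → F is not contained in any single fragment, but the restricted closure of its left-hand side across the fragments still reaches the right-hand side; the remaining FDs each lie inside some fragment. All dependencies are preserved.

lossy but dependency-preserving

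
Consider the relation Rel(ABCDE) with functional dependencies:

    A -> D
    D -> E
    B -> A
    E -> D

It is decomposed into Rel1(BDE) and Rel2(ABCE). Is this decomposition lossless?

Common attributes: Rel1 ∩ Rel2 = {BE}.
Closure of {BE}: B → A applies, adding A; E → D applies, adding D. So (BE)⁺ = {ABDE}.
This closure contains every attribute of Rel1, so Rel1 ∩ Rel2 → Rel1. The join is lossless.

Yes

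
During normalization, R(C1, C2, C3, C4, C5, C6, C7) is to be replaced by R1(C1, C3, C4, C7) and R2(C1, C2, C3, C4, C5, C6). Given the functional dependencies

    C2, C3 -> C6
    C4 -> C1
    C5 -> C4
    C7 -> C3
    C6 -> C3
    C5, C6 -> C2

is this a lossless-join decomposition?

No

Common attributes: R1 ∩ R2 = {C1, C3, C4}.
No dependency enlarges {C1, C3, C4}, so (C1, C3, C4)⁺ = {C1, C3, C4}.
The closure contains neither all of R1 = {C1, C3, C4, C7} nor all of R2 = {C1, C2, C3, C4, C5, C6}, so the common attributes are not a superkey of either fragment. The join is lossy.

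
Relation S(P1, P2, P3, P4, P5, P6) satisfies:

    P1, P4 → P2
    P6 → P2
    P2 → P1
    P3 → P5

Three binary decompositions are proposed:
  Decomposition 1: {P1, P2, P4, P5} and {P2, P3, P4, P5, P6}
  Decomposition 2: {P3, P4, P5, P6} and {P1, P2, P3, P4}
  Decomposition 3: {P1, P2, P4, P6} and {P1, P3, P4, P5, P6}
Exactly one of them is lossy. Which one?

Decomposition 1: common = {P2, P4, P5}, closure = {P1, P2, P4, P5} → lossless.
Decomposition 2: common = {P3, P4}, closure = {P3, P4, P5} → lossy.
Decomposition 3: common = {P1, P4, P6}, closure = {P1, P2, P4, P6} → lossless.

Decomposition 2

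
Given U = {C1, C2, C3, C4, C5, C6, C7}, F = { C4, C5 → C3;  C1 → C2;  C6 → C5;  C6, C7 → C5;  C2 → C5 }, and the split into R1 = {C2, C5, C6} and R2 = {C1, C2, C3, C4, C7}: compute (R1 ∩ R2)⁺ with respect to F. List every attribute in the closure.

R1 ∩ R2 = {C2}.
C2 → C5 applies, adding C5
Closure: {C2, C5}.

C2, C5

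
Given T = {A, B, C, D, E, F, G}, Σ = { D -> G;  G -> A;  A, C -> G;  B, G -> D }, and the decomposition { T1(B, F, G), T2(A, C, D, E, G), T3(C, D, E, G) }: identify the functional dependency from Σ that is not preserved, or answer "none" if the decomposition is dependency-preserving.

Check B, G → D: no single fragment contains all of {B, D, G}, and the restricted closure of {B, G} across the fragments never reaches {D}.
D → G is preserved.
G → A is preserved.
A, C → G is preserved.

B, G -> D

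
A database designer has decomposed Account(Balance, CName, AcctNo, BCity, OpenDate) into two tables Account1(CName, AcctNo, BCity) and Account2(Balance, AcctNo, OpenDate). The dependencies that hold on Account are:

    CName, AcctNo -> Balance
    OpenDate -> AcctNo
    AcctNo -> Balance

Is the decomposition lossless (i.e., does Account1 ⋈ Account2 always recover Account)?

Common attributes: Account1 ∩ Account2 = {AcctNo}.
Closure of {AcctNo}: AcctNo → Balance applies, adding Balance. So (AcctNo)⁺ = {Balance, AcctNo}.
The closure contains neither all of Account1 = {CName, AcctNo, BCity} nor all of Account2 = {Balance, AcctNo, OpenDate}, so the common attributes are not a superkey of either fragment. The join is lossy.

No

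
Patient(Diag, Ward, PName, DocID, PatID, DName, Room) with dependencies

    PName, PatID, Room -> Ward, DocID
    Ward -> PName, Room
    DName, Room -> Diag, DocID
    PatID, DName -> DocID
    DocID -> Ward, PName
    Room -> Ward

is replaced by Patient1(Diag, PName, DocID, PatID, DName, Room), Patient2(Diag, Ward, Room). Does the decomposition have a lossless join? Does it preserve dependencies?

Lossless test: (Diag, Room)⁺ = {Diag, Ward, PName, Room}, which contains all of one fragment — lossless.
Dependency preservation: PName, PatID, Room → Ward, DocID; Ward → PName, Room; DocID → Ward, PName are not contained in any single fragment, but the restricted closure of each left-hand side across the fragments still reaches the right-hand side; the remaining FDs each lie inside some fragment. All dependencies are preserved.

lossless and dependency-preserving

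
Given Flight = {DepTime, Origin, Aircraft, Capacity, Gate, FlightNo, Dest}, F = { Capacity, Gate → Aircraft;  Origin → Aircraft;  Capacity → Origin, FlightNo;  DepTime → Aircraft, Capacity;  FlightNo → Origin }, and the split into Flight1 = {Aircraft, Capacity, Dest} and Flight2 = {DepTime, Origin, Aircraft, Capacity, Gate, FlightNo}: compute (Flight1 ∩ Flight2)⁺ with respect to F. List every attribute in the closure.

Flight1 ∩ Flight2 = {Aircraft, Capacity}.
Capacity → Origin, FlightNo applies, adding Origin, FlightNo
Closure: {Origin, Aircraft, Capacity, FlightNo}.

Origin, Aircraft, Capacity, FlightNo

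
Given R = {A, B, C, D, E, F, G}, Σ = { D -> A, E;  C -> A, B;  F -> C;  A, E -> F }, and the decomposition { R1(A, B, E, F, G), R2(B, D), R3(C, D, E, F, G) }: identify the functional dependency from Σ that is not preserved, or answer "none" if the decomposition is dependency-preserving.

C -> A, B

Check C → A, B: no single fragment contains all of {A, B, C}, and the restricted closure of {C} across the fragments never reaches {A, B}.
D → A, E is preserved.
F → C is preserved.
A, E → F is preserved.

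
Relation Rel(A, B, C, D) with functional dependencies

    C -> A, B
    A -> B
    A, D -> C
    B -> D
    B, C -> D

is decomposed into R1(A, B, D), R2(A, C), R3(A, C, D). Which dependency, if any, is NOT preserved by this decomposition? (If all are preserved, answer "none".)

none

C → A, B: restricted closure across fragments reaches A, B.
A → B lies within R1.
A, D → C lies within R3.
B → D lies within R1.
B, C → D: restricted closure across fragments reaches D.
Every dependency is enforceable on the fragments, so the decomposition is dependency-preserving.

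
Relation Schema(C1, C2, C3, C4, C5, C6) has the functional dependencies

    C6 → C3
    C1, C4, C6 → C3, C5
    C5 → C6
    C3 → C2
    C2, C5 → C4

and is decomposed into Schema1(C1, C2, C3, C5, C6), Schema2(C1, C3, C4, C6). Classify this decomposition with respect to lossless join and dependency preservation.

Lossless test: (C1, C3, C6)⁺ = {C1, C2, C3, C6}, which is a superkey of neither fragment — lossy.
Dependency preservation: the restricted closure of {C1, C4, C6} across the fragments never reaches {C3, C5}, so C1, C4, C6 → C3, C5 cannot be enforced without a join — not preserved.

lossy and not dependency-preserving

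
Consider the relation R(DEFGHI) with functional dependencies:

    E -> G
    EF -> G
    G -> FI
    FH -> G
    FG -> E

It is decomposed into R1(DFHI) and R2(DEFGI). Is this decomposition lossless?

No

Common attributes: R1 ∩ R2 = {DFI}.
No dependency enlarges {DFI}, so (DFI)⁺ = {DFI}.
The closure contains neither all of R1 = {DFHI} nor all of R2 = {DEFGI}, so the common attributes are not a superkey of either fragment. The join is lossy.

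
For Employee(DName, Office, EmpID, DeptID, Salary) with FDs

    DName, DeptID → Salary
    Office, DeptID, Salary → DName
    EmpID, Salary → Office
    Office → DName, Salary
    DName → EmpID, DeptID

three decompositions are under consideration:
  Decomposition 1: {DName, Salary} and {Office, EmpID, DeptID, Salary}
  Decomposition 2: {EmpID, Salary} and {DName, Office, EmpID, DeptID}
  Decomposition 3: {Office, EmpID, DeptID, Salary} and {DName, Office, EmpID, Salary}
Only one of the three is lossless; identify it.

Decomposition 3

Decomposition 1: common = {Salary}, closure = {Salary} → lossy.
Decomposition 2: common = {EmpID}, closure = {EmpID} → lossy.
Decomposition 3: common = {Office, EmpID, Salary}, closure = {DName, Office, EmpID, DeptID, Salary} → lossless.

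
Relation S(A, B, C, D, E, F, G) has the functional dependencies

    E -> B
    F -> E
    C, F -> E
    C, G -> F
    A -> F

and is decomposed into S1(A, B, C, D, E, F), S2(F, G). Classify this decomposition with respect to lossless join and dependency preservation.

lossy and not dependency-preserving

Lossless test: (F)⁺ = {B, E, F}, which is a superkey of neither fragment — lossy.
Dependency preservation: the restricted closure of {C, G} across the fragments never reaches {F}, so C, G → F cannot be enforced without a join — not preserved.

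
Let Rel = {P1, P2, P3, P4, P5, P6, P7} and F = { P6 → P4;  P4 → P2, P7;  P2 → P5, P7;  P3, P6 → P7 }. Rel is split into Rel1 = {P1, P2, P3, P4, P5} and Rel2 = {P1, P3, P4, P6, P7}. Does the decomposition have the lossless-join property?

Common attributes: Rel1 ∩ Rel2 = {P1, P3, P4}.
Closure of {P1, P3, P4}: P4 → P2, P7 applies, adding P2, P7; P2 → P5, P7 applies, adding P5. So (P1, P3, P4)⁺ = {P1, P2, P3, P4, P5, P7}.
This closure contains every attribute of Rel1, so Rel1 ∩ Rel2 → Rel1. The join is lossless.

Yes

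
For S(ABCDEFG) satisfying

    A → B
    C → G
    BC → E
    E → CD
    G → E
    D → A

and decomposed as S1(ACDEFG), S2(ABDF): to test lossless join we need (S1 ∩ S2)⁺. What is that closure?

ABDF

S1 ∩ S2 = {ADF}.
A → B applies, adding B
Closure: {ABDF}.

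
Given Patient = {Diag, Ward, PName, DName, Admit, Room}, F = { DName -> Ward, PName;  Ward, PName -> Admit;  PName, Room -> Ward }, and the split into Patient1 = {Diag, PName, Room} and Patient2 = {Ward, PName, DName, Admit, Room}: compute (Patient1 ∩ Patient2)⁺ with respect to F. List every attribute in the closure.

Ward, PName, Admit, Room

Patient1 ∩ Patient2 = {PName, Room}.
PName, Room → Ward applies, adding Ward
Ward, PName → Admit applies, adding Admit
Closure: {Ward, PName, Admit, Room}.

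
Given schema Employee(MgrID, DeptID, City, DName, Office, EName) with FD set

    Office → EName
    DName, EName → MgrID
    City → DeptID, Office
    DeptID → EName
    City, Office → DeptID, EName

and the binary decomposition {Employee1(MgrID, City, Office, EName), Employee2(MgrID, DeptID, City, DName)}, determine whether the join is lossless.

Yes

Common attributes: Employee1 ∩ Employee2 = {MgrID, City}.
Closure of {MgrID, City}: City → DeptID, Office applies, adding DeptID, Office; DeptID → EName applies, adding EName. So (MgrID, City)⁺ = {MgrID, DeptID, City, Office, EName}.
This closure contains every attribute of Employee1, so Employee1 ∩ Employee2 → Employee1. The join is lossless.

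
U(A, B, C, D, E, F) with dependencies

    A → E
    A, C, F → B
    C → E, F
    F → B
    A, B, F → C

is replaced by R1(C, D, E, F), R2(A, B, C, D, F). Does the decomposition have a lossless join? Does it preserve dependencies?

Lossless test: (C, D, F)⁺ = {B, C, D, E, F}, which contains all of one fragment — lossless.
Dependency preservation: the restricted closure of {A} across the fragments never reaches {E}, so A → E cannot be enforced without a join — not preserved.

lossless but not dependency-preserving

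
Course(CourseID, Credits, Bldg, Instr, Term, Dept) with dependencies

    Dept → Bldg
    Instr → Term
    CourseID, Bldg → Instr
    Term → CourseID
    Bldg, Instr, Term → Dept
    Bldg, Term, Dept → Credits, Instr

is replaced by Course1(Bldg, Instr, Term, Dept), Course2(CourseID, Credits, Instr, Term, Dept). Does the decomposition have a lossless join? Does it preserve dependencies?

lossless but not dependency-preserving

Lossless test: (Instr, Term, Dept)⁺ = {CourseID, Credits, Bldg, Instr, Term, Dept}, which contains all of one fragment — lossless.
Dependency preservation: the restricted closure of {CourseID, Bldg} across the fragments never reaches {Instr}, so CourseID, Bldg → Instr cannot be enforced without a join — not preserved.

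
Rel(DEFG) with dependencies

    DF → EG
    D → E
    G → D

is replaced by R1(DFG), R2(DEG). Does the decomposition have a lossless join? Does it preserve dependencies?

lossless and dependency-preserving

Lossless test: (DG)⁺ = {DEG}, which contains all of one fragment — lossless.
Dependency preservation: DF → EG is not contained in any single fragment, but the restricted closure of its left-hand side across the fragments still reaches the right-hand side; the remaining FDs each lie inside some fragment. All dependencies are preserved.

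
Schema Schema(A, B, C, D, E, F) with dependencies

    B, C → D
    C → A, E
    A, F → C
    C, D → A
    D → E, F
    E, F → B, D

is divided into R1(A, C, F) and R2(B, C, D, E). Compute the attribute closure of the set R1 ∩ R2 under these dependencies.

A, C, E

R1 ∩ R2 = {C}.
C → A, E applies, adding A, E
Closure: {A, C, E}.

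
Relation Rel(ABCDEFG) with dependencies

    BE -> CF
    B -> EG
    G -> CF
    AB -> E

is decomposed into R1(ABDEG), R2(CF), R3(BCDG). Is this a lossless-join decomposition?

Chase test. Columns are ABCDEFG; row i has aⱼ where attribute j ∈ Ri, else bᵢⱼ.
Initial tableau (one row per fragment):
  row 1: a1 a2 b13 a4 a5 b16 a7
  row 2: b21 b22 a3 b24 b25 a6 b27
  row 3: b31 a2 a3 a4 b35 b36 a7
Rows 1 and 3 agree on B; apply B→EG and equate their EG entries.
Rows 1 and 3 agree on G; apply G→CF and equate their CF entries.
No row becomes fully distinguished — the join is lossy.

No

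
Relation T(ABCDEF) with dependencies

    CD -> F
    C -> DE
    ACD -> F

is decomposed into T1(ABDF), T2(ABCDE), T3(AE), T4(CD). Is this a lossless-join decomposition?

Chase test. Columns are ABCDEF; row i has aⱼ where attribute j ∈ Ti, else bᵢⱼ.
Initial tableau (one row per fragment):
  row 1: a1 a2 b13 a4 b15 a6
  row 2: a1 a2 a3 a4 a5 b26
  row 3: a1 b32 b33 b34 a5 b36
  row 4: b41 b42 a3 a4 b45 b46
Rows 2 and 4 agree on CD; apply CD→F and equate their F entries.
Rows 2 and 4 agree on C; apply C→DE and equate their DE entries.
No row becomes fully distinguished — the join is lossy.

No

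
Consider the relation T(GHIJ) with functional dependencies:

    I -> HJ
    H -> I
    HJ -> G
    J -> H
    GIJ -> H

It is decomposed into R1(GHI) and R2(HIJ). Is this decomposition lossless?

Common attributes: R1 ∩ R2 = {HI}.
Closure of {HI}: I → HJ applies, adding J; HJ → G applies, adding G. So (HI)⁺ = {GHIJ}.
This closure contains every attribute of R1, so R1 ∩ R2 → R1. The join is lossless.

Yes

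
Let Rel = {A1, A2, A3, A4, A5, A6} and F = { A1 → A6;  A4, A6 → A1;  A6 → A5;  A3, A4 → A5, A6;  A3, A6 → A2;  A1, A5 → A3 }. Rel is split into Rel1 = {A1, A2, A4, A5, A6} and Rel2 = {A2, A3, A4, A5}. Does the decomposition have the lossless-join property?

Common attributes: Rel1 ∩ Rel2 = {A2, A4, A5}.
No dependency enlarges {A2, A4, A5}, so (A2, A4, A5)⁺ = {A2, A4, A5}.
The closure contains neither all of Rel1 = {A1, A2, A4, A5, A6} nor all of Rel2 = {A2, A3, A4, A5}, so the common attributes are not a superkey of either fragment. The join is lossy.

No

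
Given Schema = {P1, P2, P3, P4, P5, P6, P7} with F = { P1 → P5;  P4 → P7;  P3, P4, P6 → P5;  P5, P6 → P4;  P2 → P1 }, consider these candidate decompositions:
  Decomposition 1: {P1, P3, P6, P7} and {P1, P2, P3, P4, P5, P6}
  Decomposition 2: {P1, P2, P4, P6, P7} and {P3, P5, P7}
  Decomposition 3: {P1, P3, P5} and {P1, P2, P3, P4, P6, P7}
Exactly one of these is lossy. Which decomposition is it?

Decomposition 1: common = {P1, P3, P6}, closure = {P1, P3, P4, P5, P6, P7} → lossless.
Decomposition 2: common = {P7}, closure = {P7} → lossy.
Decomposition 3: common = {P1, P3}, closure = {P1, P3, P5} → lossless.

Decomposition 2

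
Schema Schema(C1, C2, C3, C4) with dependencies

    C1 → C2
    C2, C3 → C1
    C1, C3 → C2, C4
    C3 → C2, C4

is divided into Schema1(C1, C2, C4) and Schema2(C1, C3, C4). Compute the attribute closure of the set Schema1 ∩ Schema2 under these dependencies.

Schema1 ∩ Schema2 = {C1, C4}.
C1 → C2 applies, adding C2
Closure: {C1, C2, C4}.

C1, C2, C4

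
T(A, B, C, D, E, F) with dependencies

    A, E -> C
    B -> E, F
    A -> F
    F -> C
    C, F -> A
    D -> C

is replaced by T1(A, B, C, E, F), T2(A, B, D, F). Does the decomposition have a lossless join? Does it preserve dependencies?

lossless but not dependency-preserving

Lossless test: (A, B, F)⁺ = {A, B, C, E, F}, which contains all of one fragment — lossless.
Dependency preservation: the restricted closure of {D} across the fragments never reaches {C}, so D → C cannot be enforced without a join — not preserved.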